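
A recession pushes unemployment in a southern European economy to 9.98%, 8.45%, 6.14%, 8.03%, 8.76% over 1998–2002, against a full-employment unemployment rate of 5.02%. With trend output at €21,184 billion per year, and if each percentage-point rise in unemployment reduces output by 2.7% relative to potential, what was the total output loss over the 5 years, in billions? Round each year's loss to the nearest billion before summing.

€9,301 billion

Year 1998: gap = -2.7 × (9.98 - 5.02) = -13.392%, loss ≈ 21184 × 13.392/100 ≈ 2837.
Year 1999: gap = -2.7 × (8.45 - 5.02) = -9.261%, loss ≈ 21184 × 9.261/100 ≈ 1962.
Year 2000: gap = -2.7 × (6.14 - 5.02) = -3.024%, loss ≈ 21184 × 3.024/100 ≈ 641.
Year 2001: gap = -2.7 × (8.03 - 5.02) = -8.127%, loss ≈ 21184 × 8.127/100 ≈ 1722.
Year 2002: gap = -2.7 × (8.76 - 5.02) = -10.098%, loss ≈ 21184 × 10.098/100 ≈ 2139.
Total lost output = 2837 + 1962 + 641 + 1722 + 2139 = 9301 billion.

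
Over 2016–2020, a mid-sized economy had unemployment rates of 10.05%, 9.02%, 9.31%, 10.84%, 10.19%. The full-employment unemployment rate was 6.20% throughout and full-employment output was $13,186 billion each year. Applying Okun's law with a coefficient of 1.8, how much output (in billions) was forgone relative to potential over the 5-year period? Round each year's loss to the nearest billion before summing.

$4,369 billion

Year 2016: gap = -1.8 × (10.05 - 6.2) = -6.93%, loss ≈ 13186 × 6.93/100 ≈ 914.
Year 2017: gap = -1.8 × (9.02 - 6.2) = -5.076%, loss ≈ 13186 × 5.076/100 ≈ 669.
Year 2018: gap = -1.8 × (9.31 - 6.2) = -5.598%, loss ≈ 13186 × 5.598/100 ≈ 738.
Year 2019: gap = -1.8 × (10.84 - 6.2) = -8.352%, loss ≈ 13186 × 8.352/100 ≈ 1101.
Year 2020: gap = -1.8 × (10.19 - 6.2) = -7.182%, loss ≈ 13186 × 7.182/100 ≈ 947.
Total lost output = 914 + 669 + 738 + 1101 + 947 = 4369 billion.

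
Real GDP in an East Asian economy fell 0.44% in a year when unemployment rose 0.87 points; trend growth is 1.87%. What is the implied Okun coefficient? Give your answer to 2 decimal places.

β ≈ 2.66

Growth form: g_Y = g_Y* - β × Δu, so β = (g_Y* - g_Y)/Δu.
β = (1.87 + 0.44)/0.87 = 2.31/0.87 = 2.66.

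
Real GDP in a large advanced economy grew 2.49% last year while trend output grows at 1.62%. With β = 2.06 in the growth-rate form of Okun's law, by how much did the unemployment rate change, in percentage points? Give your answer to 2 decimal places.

Growth-rate Okun's law: g_Y = g_Y* - β × Δu, so Δu = (g_Y* - g_Y)/β.
Δu = (1.62 - 2.49)/2.06 = -0.87/2.06 = -0.42 percentage points.

-0.42 percentage points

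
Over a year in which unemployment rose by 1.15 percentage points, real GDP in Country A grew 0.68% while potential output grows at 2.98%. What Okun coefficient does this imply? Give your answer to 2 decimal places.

β ≈ 2.00

Growth form: g_Y = g_Y* - β × Δu, so β = (g_Y* - g_Y)/Δu.
β = (2.98 - 0.68)/1.15 = 2.3/1.15 = 2.00.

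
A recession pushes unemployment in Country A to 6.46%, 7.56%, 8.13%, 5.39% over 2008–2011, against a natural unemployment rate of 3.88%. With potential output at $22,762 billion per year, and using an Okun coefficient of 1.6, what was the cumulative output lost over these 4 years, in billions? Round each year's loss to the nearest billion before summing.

$4,378 billion

Year 2008: gap = -1.6 × (6.46 - 3.88) = -4.128%, loss ≈ 22762 × 4.128/100 ≈ 940.
Year 2009: gap = -1.6 × (7.56 - 3.88) = -5.888%, loss ≈ 22762 × 5.888/100 ≈ 1340.
Year 2010: gap = -1.6 × (8.13 - 3.88) = -6.8%, loss ≈ 22762 × 6.8/100 ≈ 1548.
Year 2011: gap = -1.6 × (5.39 - 3.88) = -2.416%, loss ≈ 22762 × 2.416/100 ≈ 550.
Total lost output = 940 + 1340 + 1548 + 550 = 4378 billion.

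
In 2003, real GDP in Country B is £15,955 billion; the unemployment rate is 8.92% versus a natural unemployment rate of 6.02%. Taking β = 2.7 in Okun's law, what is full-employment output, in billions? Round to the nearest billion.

£17,310 billion

Unemployment gap = 8.92 - 6.02 = 2.9 points, so output gap = -2.7 × 2.9 = -7.83%.
Since Y = Y* × (1 + gap/100), Y* = 15955/0.9217 ≈ 17310 billion.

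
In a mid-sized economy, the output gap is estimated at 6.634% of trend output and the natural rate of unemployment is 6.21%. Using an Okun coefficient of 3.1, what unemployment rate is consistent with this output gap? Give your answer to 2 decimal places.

From Okun's law, u - u* = -(output gap)/β = -(6.634)/3.1 = -2.14 points.
So u = 6.21 - 2.14 = 4.07%.

4.07%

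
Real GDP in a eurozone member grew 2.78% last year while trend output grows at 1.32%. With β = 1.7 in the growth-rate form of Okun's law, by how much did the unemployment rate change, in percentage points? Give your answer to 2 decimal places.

-0.86 percentage points

Growth-rate Okun's law: g_Y = g_Y* - β × Δu, so Δu = (g_Y* - g_Y)/β.
Δu = (1.32 - 2.78)/1.7 = -1.46/1.7 = -0.86 percentage points.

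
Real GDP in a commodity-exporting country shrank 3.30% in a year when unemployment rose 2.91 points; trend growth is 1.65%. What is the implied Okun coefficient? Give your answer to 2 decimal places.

β ≈ 1.70

Growth form: g_Y = g_Y* - β × Δu, so β = (g_Y* - g_Y)/Δu.
β = (1.65 + 3.3)/2.91 = 4.95/2.91 = 1.70.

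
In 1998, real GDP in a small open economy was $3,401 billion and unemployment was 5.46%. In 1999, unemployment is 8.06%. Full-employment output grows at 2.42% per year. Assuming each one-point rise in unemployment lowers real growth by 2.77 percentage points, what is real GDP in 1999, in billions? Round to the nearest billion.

$3,238 billion

Δu = 8.06 - 5.46 = 2.6 points.
Okun's law (growth form): g_Y = g_Y* - β × Δu = 2.42 - 2.77 × (2.60) = 2.42 - 7.202 = -4.782%.
Real GDP in the next year = 3401 × (1 - 4.782/100) = 3401 × 0.95218 ≈ 3238 billion.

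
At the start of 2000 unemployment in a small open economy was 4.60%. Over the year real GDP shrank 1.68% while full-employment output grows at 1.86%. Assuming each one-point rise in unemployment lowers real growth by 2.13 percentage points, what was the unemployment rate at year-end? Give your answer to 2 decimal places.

Growth-rate Okun's law: g_Y = g_Y* - β × Δu, so Δu = (g_Y* - g_Y)/β.
Δu = (1.86 + 1.68)/2.13 = 3.54/2.13 = 1.66 percentage points.
Year-end unemployment = 4.6 + 1.66 = 6.26%.

6.26%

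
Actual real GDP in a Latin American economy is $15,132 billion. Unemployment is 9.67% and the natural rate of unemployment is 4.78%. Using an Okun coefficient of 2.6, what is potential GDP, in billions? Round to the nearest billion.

Unemployment gap = 9.67 - 4.78 = 4.89 points, so output gap = -2.6 × 4.89 = -12.714%.
Since Y = Y* × (1 + gap/100), Y* = 15132/0.87286 ≈ 17336 billion.

$17,336 billion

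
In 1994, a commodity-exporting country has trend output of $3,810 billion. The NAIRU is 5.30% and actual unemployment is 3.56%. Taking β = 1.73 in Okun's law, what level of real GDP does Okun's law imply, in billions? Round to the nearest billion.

Unemployment gap = 3.56 - 5.3 = -1.74 points, so the output gap is -1.73 × (-1.74) = 3.0102%.
Actual GDP = 3810 × (1 + 3.0102/100) = 3810 × 1.030102 ≈ 3925 billion.

$3,925 billion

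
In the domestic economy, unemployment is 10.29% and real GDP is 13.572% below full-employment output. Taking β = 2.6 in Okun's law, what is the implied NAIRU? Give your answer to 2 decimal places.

5.07%

From Okun's law, u - u* = -(output gap)/β = -(-13.572)/2.6 = 5.22 points.
So u* = 10.29 - 5.22 = 5.07%.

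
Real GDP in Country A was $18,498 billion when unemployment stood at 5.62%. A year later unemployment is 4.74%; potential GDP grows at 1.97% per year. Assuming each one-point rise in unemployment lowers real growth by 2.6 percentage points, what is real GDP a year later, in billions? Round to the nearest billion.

Δu = 4.74 - 5.62 = -0.88 points.
Okun's law (growth form): g_Y = g_Y* - β × Δu = 1.97 - 2.6 × (-0.88) = 1.97 + 2.288 = 4.258%.
Real GDP in the next year = 18498 × (1 + 4.258/100) = 18498 × 1.04258 ≈ 19286 billion.

$19,286 billion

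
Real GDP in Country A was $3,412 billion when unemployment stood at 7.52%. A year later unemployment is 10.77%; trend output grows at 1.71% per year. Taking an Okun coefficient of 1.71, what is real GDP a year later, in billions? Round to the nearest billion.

$3,281 billion

Δu = 10.77 - 7.52 = 3.25 points.
Okun's law (growth form): g_Y = g_Y* - β × Δu = 1.71 - 1.71 × (3.25) = 1.71 - 5.5575 = -3.8475%.
Real GDP in the next year = 3412 × (1 - 3.8475/100) = 3412 × 0.961525 ≈ 3281 billion.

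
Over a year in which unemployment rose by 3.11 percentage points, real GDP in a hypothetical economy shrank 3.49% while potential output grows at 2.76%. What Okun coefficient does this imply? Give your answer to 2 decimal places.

β ≈ 2.01

Growth form: g_Y = g_Y* - β × Δu, so β = (g_Y* - g_Y)/Δu.
β = (2.76 + 3.49)/3.11 = 6.25/3.11 = 2.01.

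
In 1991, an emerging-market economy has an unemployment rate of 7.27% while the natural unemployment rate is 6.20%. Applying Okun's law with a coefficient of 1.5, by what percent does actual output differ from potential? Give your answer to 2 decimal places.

-1.61%

The unemployment gap is 7.27 - 6.2 = 1.07 percentage points.
Okun's law gives an output gap of -1.5 × 1.07 = -1.605%, i.e. 1.61% below potential.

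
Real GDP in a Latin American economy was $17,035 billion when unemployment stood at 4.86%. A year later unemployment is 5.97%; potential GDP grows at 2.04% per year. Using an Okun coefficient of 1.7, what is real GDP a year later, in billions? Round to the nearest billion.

Δu = 5.97 - 4.86 = 1.11 points.
Okun's law (growth form): g_Y = g_Y* - β × Δu = 2.04 - 1.7 × (1.11) = 2.04 - 1.887 = 0.153%.
Real GDP in the next year = 17035 × (1 + 0.153/100) = 17035 × 1.00153 ≈ 17061 billion.

$17,061 billion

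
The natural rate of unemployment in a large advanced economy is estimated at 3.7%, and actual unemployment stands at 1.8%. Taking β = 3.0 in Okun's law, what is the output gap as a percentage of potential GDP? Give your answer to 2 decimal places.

The unemployment gap is 1.8 - 3.7 = -1.9 percentage points.
Okun's law gives an output gap of -3 × (-1.9) = 5.7%, i.e. 5.70% above potential.

5.70%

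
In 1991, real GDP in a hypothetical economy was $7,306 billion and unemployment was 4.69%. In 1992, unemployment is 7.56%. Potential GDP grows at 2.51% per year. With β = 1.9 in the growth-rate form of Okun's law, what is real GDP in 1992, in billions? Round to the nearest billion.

$7,091 billion

Δu = 7.56 - 4.69 = 2.87 points.
Okun's law (growth form): g_Y = g_Y* - β × Δu = 2.51 - 1.9 × (2.87) = 2.51 - 5.453 = -2.943%.
Real GDP in the next year = 7306 × (1 - 2.943/100) = 7306 × 0.97057 ≈ 7091 billion.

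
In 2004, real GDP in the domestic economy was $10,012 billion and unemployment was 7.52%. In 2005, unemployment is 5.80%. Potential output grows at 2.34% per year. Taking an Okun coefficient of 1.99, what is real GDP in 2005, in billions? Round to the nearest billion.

Δu = 5.8 - 7.52 = -1.72 points.
Okun's law (growth form): g_Y = g_Y* - β × Δu = 2.34 - 1.99 × (-1.72) = 2.34 + 3.4228 = 5.7628%.
Real GDP in the next year = 10012 × (1 + 5.7628/100) = 10012 × 1.057628 ≈ 10589 billion.

$10,589 billion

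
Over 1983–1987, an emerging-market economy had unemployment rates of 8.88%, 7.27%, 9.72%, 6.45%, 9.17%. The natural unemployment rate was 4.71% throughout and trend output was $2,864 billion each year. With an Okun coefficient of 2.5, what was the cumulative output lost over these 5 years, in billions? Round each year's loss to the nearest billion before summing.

Year 1983: gap = -2.5 × (8.88 - 4.71) = -10.425%, loss ≈ 2864 × 10.425/100 ≈ 299.
Year 1984: gap = -2.5 × (7.27 - 4.71) = -6.4%, loss ≈ 2864 × 6.4/100 ≈ 183.
Year 1985: gap = -2.5 × (9.72 - 4.71) = -12.525%, loss ≈ 2864 × 12.525/100 ≈ 359.
Year 1986: gap = -2.5 × (6.45 - 4.71) = -4.35%, loss ≈ 2864 × 4.35/100 ≈ 125.
Year 1987: gap = -2.5 × (9.17 - 4.71) = -11.15%, loss ≈ 2864 × 11.15/100 ≈ 319.
Total lost output = 299 + 183 + 359 + 125 + 319 = 1285 billion.

$1,285 billion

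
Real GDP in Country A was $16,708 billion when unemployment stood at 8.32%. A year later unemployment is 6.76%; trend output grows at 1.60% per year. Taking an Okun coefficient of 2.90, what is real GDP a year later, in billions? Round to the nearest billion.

$17,731 billion

Δu = 6.76 - 8.32 = -1.56 points.
Okun's law (growth form): g_Y = g_Y* - β × Δu = 1.60 - 2.90 × (-1.56) = 1.6 + 4.524 = 6.124%.
Real GDP in the next year = 16708 × (1 + 6.124/100) = 16708 × 1.06124 ≈ 17731 billion.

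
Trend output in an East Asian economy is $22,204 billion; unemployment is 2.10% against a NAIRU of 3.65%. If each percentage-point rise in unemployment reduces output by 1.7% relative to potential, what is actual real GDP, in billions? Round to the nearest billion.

$22,789 billion

Unemployment gap = 2.1 - 3.65 = -1.55 points, so the output gap is -1.7 × (-1.55) = 2.635%.
Actual GDP = 22204 × (1 + 2.635/100) = 22204 × 1.02635 ≈ 22789 billion.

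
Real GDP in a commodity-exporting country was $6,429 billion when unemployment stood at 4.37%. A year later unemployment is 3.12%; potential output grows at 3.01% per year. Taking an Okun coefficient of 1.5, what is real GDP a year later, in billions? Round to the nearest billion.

Δu = 3.12 - 4.37 = -1.25 points.
Okun's law (growth form): g_Y = g_Y* - β × Δu = 3.01 - 1.5 × (-1.25) = 3.01 + 1.875 = 4.885%.
Real GDP in the next year = 6429 × (1 + 4.885/100) = 6429 × 1.04885 ≈ 6743 billion.

$6,743 billion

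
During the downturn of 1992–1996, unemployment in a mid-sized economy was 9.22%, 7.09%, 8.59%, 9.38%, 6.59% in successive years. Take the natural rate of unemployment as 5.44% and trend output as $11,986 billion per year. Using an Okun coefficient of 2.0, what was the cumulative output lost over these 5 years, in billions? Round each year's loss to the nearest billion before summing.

$3,277 billion

Year 1992: gap = -2.0 × (9.22 - 5.44) = -7.56%, loss ≈ 11986 × 7.56/100 ≈ 906.
Year 1993: gap = -2.0 × (7.09 - 5.44) = -3.3%, loss ≈ 11986 × 3.3/100 ≈ 396.
Year 1994: gap = -2.0 × (8.59 - 5.44) = -6.3%, loss ≈ 11986 × 6.3/100 ≈ 755.
Year 1995: gap = -2.0 × (9.38 - 5.44) = -7.88%, loss ≈ 11986 × 7.88/100 ≈ 944.
Year 1996: gap = -2.0 × (6.59 - 5.44) = -2.3%, loss ≈ 11986 × 2.3/100 ≈ 276.
Total lost output = 906 + 396 + 755 + 944 + 276 = 3277 billion.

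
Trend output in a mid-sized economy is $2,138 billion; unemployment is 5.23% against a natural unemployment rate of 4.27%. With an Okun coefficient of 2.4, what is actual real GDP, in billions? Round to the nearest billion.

Unemployment gap = 5.23 - 4.27 = 0.96 points, so the output gap is -2.4 × 0.96 = -2.304%.
Actual GDP = 2138 × (1 - 2.304/100) = 2138 × 0.97696 ≈ 2089 billion.

$2,089 billion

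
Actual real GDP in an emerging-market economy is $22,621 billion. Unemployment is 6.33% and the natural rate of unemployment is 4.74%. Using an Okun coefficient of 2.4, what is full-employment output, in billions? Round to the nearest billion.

$23,518 billion

Unemployment gap = 6.33 - 4.74 = 1.59 points, so output gap = -2.4 × 1.59 = -3.816%.
Since Y = Y* × (1 + gap/100), Y* = 22621/0.96184 ≈ 23518 billion.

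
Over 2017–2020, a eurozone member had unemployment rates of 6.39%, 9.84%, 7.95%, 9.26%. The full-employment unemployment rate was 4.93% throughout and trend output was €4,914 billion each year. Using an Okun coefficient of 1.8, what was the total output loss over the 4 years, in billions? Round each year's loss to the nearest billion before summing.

Year 2017: gap = -1.8 × (6.39 - 4.93) = -2.628%, loss ≈ 4914 × 2.628/100 ≈ 129.
Year 2018: gap = -1.8 × (9.84 - 4.93) = -8.838%, loss ≈ 4914 × 8.838/100 ≈ 434.
Year 2019: gap = -1.8 × (7.95 - 4.93) = -5.436%, loss ≈ 4914 × 5.436/100 ≈ 267.
Year 2020: gap = -1.8 × (9.26 - 4.93) = -7.794%, loss ≈ 4914 × 7.794/100 ≈ 383.
Total lost output = 129 + 434 + 267 + 383 = 1213 billion.

€1,213 billion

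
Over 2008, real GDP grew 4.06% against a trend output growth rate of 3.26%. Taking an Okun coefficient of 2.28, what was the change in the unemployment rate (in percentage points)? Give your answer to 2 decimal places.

-0.35 percentage points

Growth-rate Okun's law: g_Y = g_Y* - β × Δu, so Δu = (g_Y* - g_Y)/β.
Δu = (3.26 - 4.06)/2.28 = -0.8/2.28 = -0.35 percentage points.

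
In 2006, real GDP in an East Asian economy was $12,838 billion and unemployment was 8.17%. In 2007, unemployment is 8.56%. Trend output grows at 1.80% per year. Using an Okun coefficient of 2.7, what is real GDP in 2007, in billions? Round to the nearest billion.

$12,934 billion

Δu = 8.56 - 8.17 = 0.39 points.
Okun's law (growth form): g_Y = g_Y* - β × Δu = 1.80 - 2.7 × (0.39) = 1.8 - 1.053 = 0.747%.
Real GDP in the next year = 12838 × (1 + 0.747/100) = 12838 × 1.00747 ≈ 12934 billion.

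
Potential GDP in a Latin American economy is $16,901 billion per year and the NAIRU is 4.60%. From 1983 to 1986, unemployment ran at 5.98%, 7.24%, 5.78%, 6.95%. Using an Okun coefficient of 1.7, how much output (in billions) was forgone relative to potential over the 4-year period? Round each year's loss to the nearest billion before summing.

Year 1983: gap = -1.7 × (5.98 - 4.6) = -2.346%, loss ≈ 16901 × 2.346/100 ≈ 396.
Year 1984: gap = -1.7 × (7.24 - 4.6) = -4.488%, loss ≈ 16901 × 4.488/100 ≈ 759.
Year 1985: gap = -1.7 × (5.78 - 4.6) = -2.006%, loss ≈ 16901 × 2.006/100 ≈ 339.
Year 1986: gap = -1.7 × (6.95 - 4.6) = -3.995%, loss ≈ 16901 × 3.995/100 ≈ 675.
Total lost output = 396 + 759 + 339 + 675 = 2169 billion.

$2,169 billion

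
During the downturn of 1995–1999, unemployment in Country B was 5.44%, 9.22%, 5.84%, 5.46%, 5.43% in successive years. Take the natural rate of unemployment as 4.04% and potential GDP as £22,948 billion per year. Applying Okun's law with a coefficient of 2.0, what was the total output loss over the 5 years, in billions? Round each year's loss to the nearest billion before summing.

£5,136 billion

Year 1995: gap = -2.0 × (5.44 - 4.04) = -2.8%, loss ≈ 22948 × 2.8/100 ≈ 643.
Year 1996: gap = -2.0 × (9.22 - 4.04) = -10.36%, loss ≈ 22948 × 10.36/100 ≈ 2377.
Year 1997: gap = -2.0 × (5.84 - 4.04) = -3.6%, loss ≈ 22948 × 3.6/100 ≈ 826.
Year 1998: gap = -2.0 × (5.46 - 4.04) = -2.84%, loss ≈ 22948 × 2.84/100 ≈ 652.
Year 1999: gap = -2.0 × (5.43 - 4.04) = -2.78%, loss ≈ 22948 × 2.78/100 ≈ 638.
Total lost output = 643 + 2377 + 826 + 652 + 638 = 5136 billion.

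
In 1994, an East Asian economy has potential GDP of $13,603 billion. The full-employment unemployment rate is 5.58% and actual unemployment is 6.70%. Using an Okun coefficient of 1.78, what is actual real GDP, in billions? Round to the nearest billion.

Unemployment gap = 6.7 - 5.58 = 1.12 points, so the output gap is -1.78 × 1.12 = -1.9936%.
Actual GDP = 13603 × (1 - 1.9936/100) = 13603 × 0.980064 ≈ 13332 billion.

$13,332 billion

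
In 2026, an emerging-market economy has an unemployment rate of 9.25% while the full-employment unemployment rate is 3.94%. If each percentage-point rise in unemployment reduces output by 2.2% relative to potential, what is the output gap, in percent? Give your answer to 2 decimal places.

The unemployment gap is 9.25 - 3.94 = 5.31 percentage points.
Okun's law gives an output gap of -2.2 × 5.31 = -11.682%, i.e. 11.68% below potential.

-11.68%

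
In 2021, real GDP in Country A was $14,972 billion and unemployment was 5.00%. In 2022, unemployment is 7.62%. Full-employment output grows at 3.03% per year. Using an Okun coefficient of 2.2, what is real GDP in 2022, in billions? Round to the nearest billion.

$14,563 billion

Δu = 7.62 - 5 = 2.62 points.
Okun's law (growth form): g_Y = g_Y* - β × Δu = 3.03 - 2.2 × (2.62) = 3.03 - 5.764 = -2.734%.
Real GDP in the next year = 14972 × (1 - 2.734/100) = 14972 × 0.97266 ≈ 14563 billion.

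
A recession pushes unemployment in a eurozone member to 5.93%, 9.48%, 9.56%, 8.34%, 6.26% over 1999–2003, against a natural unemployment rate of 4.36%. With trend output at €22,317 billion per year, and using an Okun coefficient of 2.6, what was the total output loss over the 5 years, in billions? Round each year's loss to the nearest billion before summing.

Year 1999: gap = -2.6 × (5.93 - 4.36) = -4.082%, loss ≈ 22317 × 4.082/100 ≈ 911.
Year 2000: gap = -2.6 × (9.48 - 4.36) = -13.312%, loss ≈ 22317 × 13.312/100 ≈ 2971.
Year 2001: gap = -2.6 × (9.56 - 4.36) = -13.52%, loss ≈ 22317 × 13.52/100 ≈ 3017.
Year 2002: gap = -2.6 × (8.34 - 4.36) = -10.348%, loss ≈ 22317 × 10.348/100 ≈ 2309.
Year 2003: gap = -2.6 × (6.26 - 4.36) = -4.94%, loss ≈ 22317 × 4.94/100 ≈ 1102.
Total lost output = 911 + 2971 + 3017 + 2309 + 1102 = 10310 billion.

€10,310 billion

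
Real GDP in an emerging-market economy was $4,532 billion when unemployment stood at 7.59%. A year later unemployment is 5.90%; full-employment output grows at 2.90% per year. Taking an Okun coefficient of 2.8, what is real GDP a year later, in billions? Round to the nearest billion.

$4,878 billion

Δu = 5.9 - 7.59 = -1.69 points.
Okun's law (growth form): g_Y = g_Y* - β × Δu = 2.90 - 2.8 × (-1.69) = 2.9 + 4.732 = 7.632%.
Real GDP in the next year = 4532 × (1 + 7.632/100) = 4532 × 1.07632 ≈ 4878 billion.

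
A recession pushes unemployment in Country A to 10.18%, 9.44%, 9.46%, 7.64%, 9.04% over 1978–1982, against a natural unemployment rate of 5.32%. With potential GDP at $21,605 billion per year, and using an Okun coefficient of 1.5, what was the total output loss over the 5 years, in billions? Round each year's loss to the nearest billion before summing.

Year 1978: gap = -1.5 × (10.18 - 5.32) = -7.29%, loss ≈ 21605 × 7.29/100 ≈ 1575.
Year 1979: gap = -1.5 × (9.44 - 5.32) = -6.18%, loss ≈ 21605 × 6.18/100 ≈ 1335.
Year 1980: gap = -1.5 × (9.46 - 5.32) = -6.21%, loss ≈ 21605 × 6.21/100 ≈ 1342.
Year 1981: gap = -1.5 × (7.64 - 5.32) = -3.48%, loss ≈ 21605 × 3.48/100 ≈ 752.
Year 1982: gap = -1.5 × (9.04 - 5.32) = -5.58%, loss ≈ 21605 × 5.58/100 ≈ 1206.
Total lost output = 1575 + 1335 + 1342 + 752 + 1206 = 6210 billion.

$6,210 billion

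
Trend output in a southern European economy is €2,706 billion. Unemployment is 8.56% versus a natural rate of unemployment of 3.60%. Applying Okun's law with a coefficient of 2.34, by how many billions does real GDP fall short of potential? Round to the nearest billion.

€314 billion

Output gap = -2.34 × (8.56 - 3.6) = -2.34 × 4.96 = -11.6064%.
Actual GDP ≈ 2706 × 0.883936 ≈ 2392 billion, so the shortfall is 2706 - 2392 = 314 billion.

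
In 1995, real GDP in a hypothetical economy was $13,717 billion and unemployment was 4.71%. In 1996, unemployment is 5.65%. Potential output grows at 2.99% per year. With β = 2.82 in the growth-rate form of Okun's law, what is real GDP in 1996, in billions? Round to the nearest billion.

$13,764 billion

Δu = 5.65 - 4.71 = 0.94 points.
Okun's law (growth form): g_Y = g_Y* - β × Δu = 2.99 - 2.82 × (0.94) = 2.99 - 2.6508 = 0.3392%.
Real GDP in the next year = 13717 × (1 + 0.3392/100) = 13717 × 1.003392 ≈ 13764 billion.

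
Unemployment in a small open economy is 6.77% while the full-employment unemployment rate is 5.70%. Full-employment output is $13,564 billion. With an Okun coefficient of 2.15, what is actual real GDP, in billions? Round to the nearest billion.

$13,252 billion

Unemployment gap = 6.77 - 5.7 = 1.07 points, so the output gap is -2.15 × 1.07 = -2.3005%.
Actual GDP = 13564 × (1 - 2.3005/100) = 13564 × 0.976995 ≈ 13252 billion.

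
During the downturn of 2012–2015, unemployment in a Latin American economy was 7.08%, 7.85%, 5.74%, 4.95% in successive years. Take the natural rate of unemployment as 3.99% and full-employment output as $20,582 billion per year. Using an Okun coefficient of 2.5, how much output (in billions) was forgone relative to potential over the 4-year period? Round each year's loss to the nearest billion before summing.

Year 2012: gap = -2.5 × (7.08 - 3.99) = -7.725%, loss ≈ 20582 × 7.725/100 ≈ 1590.
Year 2013: gap = -2.5 × (7.85 - 3.99) = -9.65%, loss ≈ 20582 × 9.65/100 ≈ 1986.
Year 2014: gap = -2.5 × (5.74 - 3.99) = -4.375%, loss ≈ 20582 × 4.375/100 ≈ 900.
Year 2015: gap = -2.5 × (4.95 - 3.99) = -2.4%, loss ≈ 20582 × 2.4/100 ≈ 494.
Total lost output = 1590 + 1986 + 900 + 494 = 4970 billion.

$4,970 billion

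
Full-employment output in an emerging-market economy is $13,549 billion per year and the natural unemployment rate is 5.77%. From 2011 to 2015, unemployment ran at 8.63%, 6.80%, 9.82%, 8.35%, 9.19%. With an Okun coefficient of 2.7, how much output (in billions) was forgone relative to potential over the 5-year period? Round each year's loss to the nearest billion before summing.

$5,100 billion

Year 2011: gap = -2.7 × (8.63 - 5.77) = -7.722%, loss ≈ 13549 × 7.722/100 ≈ 1046.
Year 2012: gap = -2.7 × (6.8 - 5.77) = -2.781%, loss ≈ 13549 × 2.781/100 ≈ 377.
Year 2013: gap = -2.7 × (9.82 - 5.77) = -10.935%, loss ≈ 13549 × 10.935/100 ≈ 1482.
Year 2014: gap = -2.7 × (8.35 - 5.77) = -6.966%, loss ≈ 13549 × 6.966/100 ≈ 944.
Year 2015: gap = -2.7 × (9.19 - 5.77) = -9.234%, loss ≈ 13549 × 9.234/100 ≈ 1251.
Total lost output = 1046 + 377 + 1482 + 944 + 1251 = 5100 billion.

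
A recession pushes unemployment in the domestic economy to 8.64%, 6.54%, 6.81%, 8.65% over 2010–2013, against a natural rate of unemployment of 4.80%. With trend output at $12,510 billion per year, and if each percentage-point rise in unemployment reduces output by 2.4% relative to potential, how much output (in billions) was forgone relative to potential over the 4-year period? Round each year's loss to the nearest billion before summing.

Year 2010: gap = -2.4 × (8.64 - 4.8) = -9.216%, loss ≈ 12510 × 9.216/100 ≈ 1153.
Year 2011: gap = -2.4 × (6.54 - 4.8) = -4.176%, loss ≈ 12510 × 4.176/100 ≈ 522.
Year 2012: gap = -2.4 × (6.81 - 4.8) = -4.824%, loss ≈ 12510 × 4.824/100 ≈ 603.
Year 2013: gap = -2.4 × (8.65 - 4.8) = -9.24%, loss ≈ 12510 × 9.24/100 ≈ 1156.
Total lost output = 1153 + 522 + 603 + 1156 = 3434 billion.

$3,434 billion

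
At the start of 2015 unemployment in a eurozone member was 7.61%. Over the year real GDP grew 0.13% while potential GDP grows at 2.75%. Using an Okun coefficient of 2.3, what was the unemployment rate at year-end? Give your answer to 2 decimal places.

Growth-rate Okun's law: g_Y = g_Y* - β × Δu, so Δu = (g_Y* - g_Y)/β.
Δu = (2.75 - 0.13)/2.3 = 2.62/2.3 = 1.14 percentage points.
Year-end unemployment = 7.61 + 1.14 = 8.75%.

8.75%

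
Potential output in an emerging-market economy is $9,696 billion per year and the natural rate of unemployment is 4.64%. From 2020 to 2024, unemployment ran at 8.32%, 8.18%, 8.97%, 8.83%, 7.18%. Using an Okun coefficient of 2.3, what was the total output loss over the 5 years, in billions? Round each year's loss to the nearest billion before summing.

$4,076 billion

Year 2020: gap = -2.3 × (8.32 - 4.64) = -8.464%, loss ≈ 9696 × 8.464/100 ≈ 821.
Year 2021: gap = -2.3 × (8.18 - 4.64) = -8.142%, loss ≈ 9696 × 8.142/100 ≈ 789.
Year 2022: gap = -2.3 × (8.97 - 4.64) = -9.959%, loss ≈ 9696 × 9.959/100 ≈ 966.
Year 2023: gap = -2.3 × (8.83 - 4.64) = -9.637%, loss ≈ 9696 × 9.637/100 ≈ 934.
Year 2024: gap = -2.3 × (7.18 - 4.64) = -5.842%, loss ≈ 9696 × 5.842/100 ≈ 566.
Total lost output = 821 + 789 + 966 + 934 + 566 = 4076 billion.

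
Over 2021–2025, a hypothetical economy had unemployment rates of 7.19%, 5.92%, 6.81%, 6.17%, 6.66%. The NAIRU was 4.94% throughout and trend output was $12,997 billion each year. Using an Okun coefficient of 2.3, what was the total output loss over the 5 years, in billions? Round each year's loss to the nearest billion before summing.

$2,407 billion

Year 2021: gap = -2.3 × (7.19 - 4.94) = -5.175%, loss ≈ 12997 × 5.175/100 ≈ 673.
Year 2022: gap = -2.3 × (5.92 - 4.94) = -2.254%, loss ≈ 12997 × 2.254/100 ≈ 293.
Year 2023: gap = -2.3 × (6.81 - 4.94) = -4.301%, loss ≈ 12997 × 4.301/100 ≈ 559.
Year 2024: gap = -2.3 × (6.17 - 4.94) = -2.829%, loss ≈ 12997 × 2.829/100 ≈ 368.
Year 2025: gap = -2.3 × (6.66 - 4.94) = -3.956%, loss ≈ 12997 × 3.956/100 ≈ 514.
Total lost output = 673 + 293 + 559 + 368 + 514 = 2407 billion.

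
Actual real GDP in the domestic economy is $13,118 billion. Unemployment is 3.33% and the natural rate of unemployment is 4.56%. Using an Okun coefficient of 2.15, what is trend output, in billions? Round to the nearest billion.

Unemployment gap = 3.33 - 4.56 = -1.23 points, so output gap = -2.15 × (-1.23) = 2.6445%.
Since Y = Y* × (1 + gap/100), Y* = 13118/1.026445 ≈ 12780 billion.

$12,780 billion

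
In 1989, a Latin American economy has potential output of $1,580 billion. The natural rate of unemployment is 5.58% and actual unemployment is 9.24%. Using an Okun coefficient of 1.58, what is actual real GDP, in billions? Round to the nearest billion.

Unemployment gap = 9.24 - 5.58 = 3.66 points, so the output gap is -1.58 × 3.66 = -5.7828%.
Actual GDP = 1580 × (1 - 5.7828/100) = 1580 × 0.942172 ≈ 1489 billion.

$1,489 billion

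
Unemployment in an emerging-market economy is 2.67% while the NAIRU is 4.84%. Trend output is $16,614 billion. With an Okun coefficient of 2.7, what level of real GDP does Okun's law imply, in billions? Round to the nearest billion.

$17,587 billion

Unemployment gap = 2.67 - 4.84 = -2.17 points, so the output gap is -2.7 × (-2.17) = 5.859%.
Actual GDP = 16614 × (1 + 5.859/100) = 16614 × 1.05859 ≈ 17587 billion.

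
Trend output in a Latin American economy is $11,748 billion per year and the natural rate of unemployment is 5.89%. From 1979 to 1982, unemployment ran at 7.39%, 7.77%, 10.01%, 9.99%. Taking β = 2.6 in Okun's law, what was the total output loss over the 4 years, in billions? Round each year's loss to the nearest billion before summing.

$3,542 billion

Year 1979: gap = -2.6 × (7.39 - 5.89) = -3.9%, loss ≈ 11748 × 3.9/100 ≈ 458.
Year 1980: gap = -2.6 × (7.77 - 5.89) = -4.888%, loss ≈ 11748 × 4.888/100 ≈ 574.
Year 1981: gap = -2.6 × (10.01 - 5.89) = -10.712%, loss ≈ 11748 × 10.712/100 ≈ 1258.
Year 1982: gap = -2.6 × (9.99 - 5.89) = -10.66%, loss ≈ 11748 × 10.66/100 ≈ 1252.
Total lost output = 458 + 574 + 1258 + 1252 = 3542 billion.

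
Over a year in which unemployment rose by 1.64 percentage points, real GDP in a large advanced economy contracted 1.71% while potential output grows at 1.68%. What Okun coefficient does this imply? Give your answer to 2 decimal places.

Growth form: g_Y = g_Y* - β × Δu, so β = (g_Y* - g_Y)/Δu.
β = (1.68 + 1.71)/1.64 = 3.39/1.64 = 2.07.

β ≈ 2.07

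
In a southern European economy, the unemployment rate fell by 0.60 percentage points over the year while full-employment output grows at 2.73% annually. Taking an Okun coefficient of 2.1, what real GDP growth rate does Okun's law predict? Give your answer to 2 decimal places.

Growth-rate Okun's law: g_Y = g_Y* - β × Δu.
g_Y = 2.73 - 2.1 × (-0.60) = 2.73 + 1.26 = 3.99%, i.e. 3.99% to 2 d.p.

3.99%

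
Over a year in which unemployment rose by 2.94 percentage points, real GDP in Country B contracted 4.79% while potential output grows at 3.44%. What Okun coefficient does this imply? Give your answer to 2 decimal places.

β ≈ 2.80

Growth form: g_Y = g_Y* - β × Δu, so β = (g_Y* - g_Y)/Δu.
β = (3.44 + 4.79)/2.94 = 8.23/2.94 = 2.80.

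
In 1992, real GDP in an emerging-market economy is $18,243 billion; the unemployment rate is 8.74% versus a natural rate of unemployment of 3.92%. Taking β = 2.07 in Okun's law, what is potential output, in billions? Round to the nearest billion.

Unemployment gap = 8.74 - 3.92 = 4.82 points, so output gap = -2.07 × 4.82 = -9.9774%.
Since Y = Y* × (1 + gap/100), Y* = 18243/0.900226 ≈ 20265 billion.

$20,265 billion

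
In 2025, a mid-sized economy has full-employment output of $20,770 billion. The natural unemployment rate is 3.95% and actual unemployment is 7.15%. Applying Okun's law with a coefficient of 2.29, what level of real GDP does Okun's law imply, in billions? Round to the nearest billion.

Unemployment gap = 7.15 - 3.95 = 3.2 points, so the output gap is -2.29 × 3.2 = -7.328%.
Actual GDP = 20770 × (1 - 7.328/100) = 20770 × 0.92672 ≈ 19248 billion.

$19,248 billion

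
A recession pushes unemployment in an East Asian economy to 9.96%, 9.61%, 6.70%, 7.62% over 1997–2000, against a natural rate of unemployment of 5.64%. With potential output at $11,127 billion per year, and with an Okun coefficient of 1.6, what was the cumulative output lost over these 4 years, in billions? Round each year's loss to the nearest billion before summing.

$2,018 billion

Year 1997: gap = -1.6 × (9.96 - 5.64) = -6.912%, loss ≈ 11127 × 6.912/100 ≈ 769.
Year 1998: gap = -1.6 × (9.61 - 5.64) = -6.352%, loss ≈ 11127 × 6.352/100 ≈ 707.
Year 1999: gap = -1.6 × (6.7 - 5.64) = -1.696%, loss ≈ 11127 × 1.696/100 ≈ 189.
Year 2000: gap = -1.6 × (7.62 - 5.64) = -3.168%, loss ≈ 11127 × 3.168/100 ≈ 353.
Total lost output = 769 + 707 + 189 + 353 = 2018 billion.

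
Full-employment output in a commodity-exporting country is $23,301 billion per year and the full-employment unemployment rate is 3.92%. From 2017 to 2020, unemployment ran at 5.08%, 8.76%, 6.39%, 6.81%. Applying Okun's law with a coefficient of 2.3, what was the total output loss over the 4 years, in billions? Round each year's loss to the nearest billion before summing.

Year 2017: gap = -2.3 × (5.08 - 3.92) = -2.668%, loss ≈ 23301 × 2.668/100 ≈ 622.
Year 2018: gap = -2.3 × (8.76 - 3.92) = -11.132%, loss ≈ 23301 × 11.132/100 ≈ 2594.
Year 2019: gap = -2.3 × (6.39 - 3.92) = -5.681%, loss ≈ 23301 × 5.681/100 ≈ 1324.
Year 2020: gap = -2.3 × (6.81 - 3.92) = -6.647%, loss ≈ 23301 × 6.647/100 ≈ 1549.
Total lost output = 622 + 2594 + 1324 + 1549 = 6089 billion.

$6,089 billion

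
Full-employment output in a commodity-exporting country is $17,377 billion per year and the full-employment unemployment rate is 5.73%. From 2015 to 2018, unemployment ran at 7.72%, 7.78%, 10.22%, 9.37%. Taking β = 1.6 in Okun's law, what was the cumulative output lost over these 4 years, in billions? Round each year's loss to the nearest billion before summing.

Year 2015: gap = -1.6 × (7.72 - 5.73) = -3.184%, loss ≈ 17377 × 3.184/100 ≈ 553.
Year 2016: gap = -1.6 × (7.78 - 5.73) = -3.28%, loss ≈ 17377 × 3.28/100 ≈ 570.
Year 2017: gap = -1.6 × (10.22 - 5.73) = -7.184%, loss ≈ 17377 × 7.184/100 ≈ 1248.
Year 2018: gap = -1.6 × (9.37 - 5.73) = -5.824%, loss ≈ 17377 × 5.824/100 ≈ 1012.
Total lost output = 553 + 570 + 1248 + 1012 = 3383 billion.

$3,383 billion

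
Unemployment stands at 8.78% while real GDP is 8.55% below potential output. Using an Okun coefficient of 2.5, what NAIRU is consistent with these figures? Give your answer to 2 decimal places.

5.36%

From Okun's law, u - u* = -(output gap)/β = -(-8.55)/2.5 = 3.42 points.
So u* = 8.78 - 3.42 = 5.36%.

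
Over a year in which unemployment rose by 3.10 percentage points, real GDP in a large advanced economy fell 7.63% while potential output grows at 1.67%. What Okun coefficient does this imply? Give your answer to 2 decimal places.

β ≈ 3.00

Growth form: g_Y = g_Y* - β × Δu, so β = (g_Y* - g_Y)/Δu.
β = (1.67 + 7.63)/3.10 = 9.3/3.10 = 3.00.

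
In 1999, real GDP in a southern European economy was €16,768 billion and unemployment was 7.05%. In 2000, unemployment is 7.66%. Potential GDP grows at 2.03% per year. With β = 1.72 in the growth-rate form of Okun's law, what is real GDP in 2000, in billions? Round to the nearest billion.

Δu = 7.66 - 7.05 = 0.61 points.
Okun's law (growth form): g_Y = g_Y* - β × Δu = 2.03 - 1.72 × (0.61) = 2.03 - 1.0492 = 0.9808%.
Real GDP in the next year = 16768 × (1 + 0.9808/100) = 16768 × 1.009808 ≈ 16932 billion.

€16,932 billion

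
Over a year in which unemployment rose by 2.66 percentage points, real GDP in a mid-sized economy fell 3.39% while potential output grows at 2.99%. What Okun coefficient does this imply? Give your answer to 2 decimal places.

β ≈ 2.40

Growth form: g_Y = g_Y* - β × Δu, so β = (g_Y* - g_Y)/Δu.
β = (2.99 + 3.39)/2.66 = 6.38/2.66 = 2.40.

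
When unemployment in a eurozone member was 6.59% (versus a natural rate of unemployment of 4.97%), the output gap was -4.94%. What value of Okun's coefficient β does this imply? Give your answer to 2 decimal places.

β ≈ 3.05

Okun's law: output gap = -β × (u - u*).
-4.94 = -β × (6.59 - 4.97) = -β × 1.62, so β = 4.94/1.62 = 3.05.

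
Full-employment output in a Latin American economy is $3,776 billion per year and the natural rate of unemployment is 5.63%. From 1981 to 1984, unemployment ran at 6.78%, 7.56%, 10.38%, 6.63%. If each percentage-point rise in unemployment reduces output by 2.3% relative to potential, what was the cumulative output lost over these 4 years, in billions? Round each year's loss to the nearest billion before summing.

Year 1981: gap = -2.3 × (6.78 - 5.63) = -2.645%, loss ≈ 3776 × 2.645/100 ≈ 100.
Year 1982: gap = -2.3 × (7.56 - 5.63) = -4.439%, loss ≈ 3776 × 4.439/100 ≈ 168.
Year 1983: gap = -2.3 × (10.38 - 5.63) = -10.925%, loss ≈ 3776 × 10.925/100 ≈ 413.
Year 1984: gap = -2.3 × (6.63 - 5.63) = -2.3%, loss ≈ 3776 × 2.3/100 ≈ 87.
Total lost output = 100 + 168 + 413 + 87 = 768 billion.

$768 billion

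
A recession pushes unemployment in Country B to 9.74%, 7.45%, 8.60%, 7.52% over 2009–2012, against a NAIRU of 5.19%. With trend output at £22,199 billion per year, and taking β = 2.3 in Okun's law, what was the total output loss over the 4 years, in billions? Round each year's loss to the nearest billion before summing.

£6,408 billion

Year 2009: gap = -2.3 × (9.74 - 5.19) = -10.465%, loss ≈ 22199 × 10.465/100 ≈ 2323.
Year 2010: gap = -2.3 × (7.45 - 5.19) = -5.198%, loss ≈ 22199 × 5.198/100 ≈ 1154.
Year 2011: gap = -2.3 × (8.6 - 5.19) = -7.843%, loss ≈ 22199 × 7.843/100 ≈ 1741.
Year 2012: gap = -2.3 × (7.52 - 5.19) = -5.359%, loss ≈ 22199 × 5.359/100 ≈ 1190.
Total lost output = 2323 + 1154 + 1741 + 1190 = 6408 billion.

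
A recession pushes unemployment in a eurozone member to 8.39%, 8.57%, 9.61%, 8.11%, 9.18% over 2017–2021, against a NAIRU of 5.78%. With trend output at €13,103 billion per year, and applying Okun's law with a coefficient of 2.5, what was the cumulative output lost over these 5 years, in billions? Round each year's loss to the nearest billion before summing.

€4,901 billion

Year 2017: gap = -2.5 × (8.39 - 5.78) = -6.525%, loss ≈ 13103 × 6.525/100 ≈ 855.
Year 2018: gap = -2.5 × (8.57 - 5.78) = -6.975%, loss ≈ 13103 × 6.975/100 ≈ 914.
Year 2019: gap = -2.5 × (9.61 - 5.78) = -9.575%, loss ≈ 13103 × 9.575/100 ≈ 1255.
Year 2020: gap = -2.5 × (8.11 - 5.78) = -5.825%, loss ≈ 13103 × 5.825/100 ≈ 763.
Year 2021: gap = -2.5 × (9.18 - 5.78) = -8.5%, loss ≈ 13103 × 8.5/100 ≈ 1114.
Total lost output = 855 + 914 + 1255 + 763 + 1114 = 4901 billion.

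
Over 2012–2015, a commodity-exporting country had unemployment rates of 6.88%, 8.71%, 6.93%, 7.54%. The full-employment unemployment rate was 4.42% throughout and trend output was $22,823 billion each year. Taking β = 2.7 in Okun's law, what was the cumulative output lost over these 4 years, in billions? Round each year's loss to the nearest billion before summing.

Year 2012: gap = -2.7 × (6.88 - 4.42) = -6.642%, loss ≈ 22823 × 6.642/100 ≈ 1516.
Year 2013: gap = -2.7 × (8.71 - 4.42) = -11.583%, loss ≈ 22823 × 11.583/100 ≈ 2644.
Year 2014: gap = -2.7 × (6.93 - 4.42) = -6.777%, loss ≈ 22823 × 6.777/100 ≈ 1547.
Year 2015: gap = -2.7 × (7.54 - 4.42) = -8.424%, loss ≈ 22823 × 8.424/100 ≈ 1923.
Total lost output = 1516 + 2644 + 1547 + 1923 = 7630 billion.

$7,630 billion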